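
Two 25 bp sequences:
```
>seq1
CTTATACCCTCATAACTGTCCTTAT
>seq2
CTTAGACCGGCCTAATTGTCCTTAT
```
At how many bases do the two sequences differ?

Comparing position by position, 5 bases differ: 5 (T/G), 9 (C/G), 10 (T/G), 12 (A/C), 16 (C/T).

5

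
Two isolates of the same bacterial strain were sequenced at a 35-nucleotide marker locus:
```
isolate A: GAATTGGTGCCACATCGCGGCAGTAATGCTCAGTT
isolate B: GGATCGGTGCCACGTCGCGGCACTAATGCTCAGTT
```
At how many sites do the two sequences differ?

Comparing position by position, 4 sites differ: 2 (A/G), 5 (T/C), 14 (A/G), 23 (G/C).

4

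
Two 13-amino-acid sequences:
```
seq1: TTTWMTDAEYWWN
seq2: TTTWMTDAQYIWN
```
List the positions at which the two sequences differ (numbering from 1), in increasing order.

9, 11

Scanning 1-based: 9: E/Q; 11: W/I.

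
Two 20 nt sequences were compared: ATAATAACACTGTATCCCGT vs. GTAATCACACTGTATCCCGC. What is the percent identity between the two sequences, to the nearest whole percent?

Mismatches at positions 1, 6, 20 (1-based): 3 of 20.
Identical positions: 17/20 = 85% → 85%.

85%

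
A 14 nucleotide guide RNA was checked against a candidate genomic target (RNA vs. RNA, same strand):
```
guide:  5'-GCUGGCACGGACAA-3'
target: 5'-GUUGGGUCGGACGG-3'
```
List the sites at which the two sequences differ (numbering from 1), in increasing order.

2, 6, 7, 13, 14

Scanning 1-based: 2: C/U; 6: C/G; 7: A/U; 13: A/G; 14: A/G.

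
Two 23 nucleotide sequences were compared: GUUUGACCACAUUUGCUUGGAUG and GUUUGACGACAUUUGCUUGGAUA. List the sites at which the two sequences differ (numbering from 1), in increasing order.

Scanning 1-based: 8: C/G; 23: G/A.

8, 23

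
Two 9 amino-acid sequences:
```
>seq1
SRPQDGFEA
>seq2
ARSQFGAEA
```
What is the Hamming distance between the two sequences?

4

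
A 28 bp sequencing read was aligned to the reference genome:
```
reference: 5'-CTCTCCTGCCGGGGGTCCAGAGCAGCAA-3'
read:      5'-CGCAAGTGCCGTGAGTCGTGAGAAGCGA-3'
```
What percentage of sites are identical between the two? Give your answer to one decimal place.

Mismatches at positions 2, 4, 5, 6, 12, 14, 18, 19, 23, 27 (1-based): 10 of 28.
Identical positions: 18/28 = 64.29% → 64.3%.

64.3%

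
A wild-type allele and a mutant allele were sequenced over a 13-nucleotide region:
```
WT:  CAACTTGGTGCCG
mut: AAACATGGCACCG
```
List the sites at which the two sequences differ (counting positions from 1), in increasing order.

Differences at site 1 (C→A), site 5 (T→A), site 9 (T→C), site 10 (G→A).

1, 5, 9, 10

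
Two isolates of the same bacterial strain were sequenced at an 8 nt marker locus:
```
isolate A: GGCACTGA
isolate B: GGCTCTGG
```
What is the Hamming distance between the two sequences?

Comparing position by position, 2 sites differ: 4 (A/T), 8 (A/G).

2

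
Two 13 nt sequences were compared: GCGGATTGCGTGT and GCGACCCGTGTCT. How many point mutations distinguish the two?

6

Comparing position by position, 6 sites differ: 4 (G/A), 5 (A/C), 6 (T/C), 7 (T/C), 9 (C/T), 12 (G/C).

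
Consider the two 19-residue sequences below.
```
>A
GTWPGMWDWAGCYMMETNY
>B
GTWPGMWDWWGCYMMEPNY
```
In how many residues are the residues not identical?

The sequences differ at residues 10, 17 (1-based) — 2 in total.

2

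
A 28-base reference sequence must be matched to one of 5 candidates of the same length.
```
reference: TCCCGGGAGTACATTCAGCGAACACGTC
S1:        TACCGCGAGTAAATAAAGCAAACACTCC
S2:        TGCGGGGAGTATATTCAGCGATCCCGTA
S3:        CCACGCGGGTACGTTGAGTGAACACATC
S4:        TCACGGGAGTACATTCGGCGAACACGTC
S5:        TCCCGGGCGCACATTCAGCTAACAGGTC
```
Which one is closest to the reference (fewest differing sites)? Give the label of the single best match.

S4

Hamming distances to reference — S1: 8; S2: 6; S3: 8; S4: 2; S5: 4.
Smallest is S4 with 2 mismatches.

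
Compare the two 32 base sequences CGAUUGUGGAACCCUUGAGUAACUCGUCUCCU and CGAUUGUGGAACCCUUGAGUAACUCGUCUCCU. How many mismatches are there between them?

The two sequences are identical at every position.

0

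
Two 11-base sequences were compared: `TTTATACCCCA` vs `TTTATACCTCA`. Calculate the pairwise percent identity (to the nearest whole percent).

91%

1 position differs (9), so 10 of 11 match: 10/11 = 90.91%.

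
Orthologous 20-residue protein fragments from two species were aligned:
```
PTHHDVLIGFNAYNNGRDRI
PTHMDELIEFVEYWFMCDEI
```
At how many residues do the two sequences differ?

Comparing position by position, 10 residues differ: 4 (H/M), 6 (V/E), 9 (G/E), 11 (N/V), 12 (A/E), 14 (N/W), 15 (N/F), 16 (G/M), 17 (R/C), 19 (R/E).

10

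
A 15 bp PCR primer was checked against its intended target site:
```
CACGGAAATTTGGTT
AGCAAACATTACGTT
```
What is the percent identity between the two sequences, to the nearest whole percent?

7 positions differ (1, 2, 4, 5, 7, 11, 12), so 8 of 15 match: 8/15 = 53.33%.

53%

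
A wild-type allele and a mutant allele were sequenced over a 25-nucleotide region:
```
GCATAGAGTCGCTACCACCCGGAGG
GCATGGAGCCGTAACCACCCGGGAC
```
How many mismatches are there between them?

7

The sequences differ at sites 5, 9, 12, 13, 23, 24, 25 (1-based) — 7 in total.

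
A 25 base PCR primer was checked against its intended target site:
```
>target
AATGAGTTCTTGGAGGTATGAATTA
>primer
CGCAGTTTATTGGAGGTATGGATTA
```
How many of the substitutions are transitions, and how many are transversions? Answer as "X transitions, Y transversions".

Transitions (purine↔purine or pyrimidine↔pyrimidine): 2 A→G, 3 T→C, 4 G→A, 5 A→G, 21 A→G.
Transversions (purine↔pyrimidine): 1 A→C, 6 G→T, 9 C→A.

5 transitions, 3 transversions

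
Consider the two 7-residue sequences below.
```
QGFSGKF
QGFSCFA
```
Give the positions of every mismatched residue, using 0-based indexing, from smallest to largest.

Scanning 0-based: 4: G/C; 5: K/F; 6: F/A.

4, 5, 6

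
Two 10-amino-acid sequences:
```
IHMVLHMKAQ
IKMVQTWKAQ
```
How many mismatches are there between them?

Comparing position by position, 4 positions differ: 2 (H/K), 5 (L/Q), 6 (H/T), 7 (M/W).

4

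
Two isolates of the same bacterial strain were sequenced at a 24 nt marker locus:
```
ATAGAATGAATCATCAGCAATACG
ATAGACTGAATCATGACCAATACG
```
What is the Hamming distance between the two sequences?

The sequences differ at bases 6, 15, 17 (1-based) — 3 in total.

3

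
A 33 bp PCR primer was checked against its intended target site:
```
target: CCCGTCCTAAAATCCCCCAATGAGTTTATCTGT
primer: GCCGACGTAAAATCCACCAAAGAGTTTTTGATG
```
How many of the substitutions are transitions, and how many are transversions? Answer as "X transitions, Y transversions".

Mismatches (1-based):
base 1: C→G (pyrimidine→purine, transversion)
base 5: T→A (pyrimidine→purine, transversion)
base 7: C→G (pyrimidine→purine, transversion)
base 16: C→A (pyrimidine→purine, transversion)
base 21: T→A (pyrimidine→purine, transversion)
base 28: A→T (purine→pyrimidine, transversion)
base 30: C→G (pyrimidine→purine, transversion)
base 31: T→A (pyrimidine→purine, transversion)
base 32: G→T (purine→pyrimidine, transversion)
base 33: T→G (pyrimidine→purine, transversion)

0 transitions, 10 transversions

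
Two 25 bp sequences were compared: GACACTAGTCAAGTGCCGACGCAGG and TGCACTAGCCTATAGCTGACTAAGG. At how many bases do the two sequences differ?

9

Comparing position by position, 9 bases differ: 1 (G/T), 2 (A/G), 9 (T/C), 11 (A/T), 13 (G/T), 14 (T/A), 17 (C/T), 21 (G/T), 22 (C/A).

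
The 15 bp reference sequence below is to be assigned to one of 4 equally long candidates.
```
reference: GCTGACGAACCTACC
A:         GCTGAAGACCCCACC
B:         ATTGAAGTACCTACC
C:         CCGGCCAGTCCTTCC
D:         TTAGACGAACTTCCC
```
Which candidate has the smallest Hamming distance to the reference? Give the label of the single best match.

A

A differs at 3 bases; B differs at 4 bases; C differs at 7 bases; D differs at 5 bases. The closest is A.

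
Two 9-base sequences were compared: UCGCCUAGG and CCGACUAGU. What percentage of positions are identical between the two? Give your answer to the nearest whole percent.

67%

3 positions differ (1, 4, 9), so 6 of 9 match: 6/9 = 66.67%.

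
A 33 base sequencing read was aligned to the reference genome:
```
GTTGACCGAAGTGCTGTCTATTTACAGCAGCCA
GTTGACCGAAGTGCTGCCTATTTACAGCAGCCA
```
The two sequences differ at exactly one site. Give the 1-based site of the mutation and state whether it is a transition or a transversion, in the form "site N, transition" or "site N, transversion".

site 17, transition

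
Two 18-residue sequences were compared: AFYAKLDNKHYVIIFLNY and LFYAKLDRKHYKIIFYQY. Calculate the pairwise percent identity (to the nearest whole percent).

72%

Mismatches at positions 1, 8, 12, 16, 17 (1-based): 5 of 18.
Identical positions: 13/18 = 72.22% → 72%.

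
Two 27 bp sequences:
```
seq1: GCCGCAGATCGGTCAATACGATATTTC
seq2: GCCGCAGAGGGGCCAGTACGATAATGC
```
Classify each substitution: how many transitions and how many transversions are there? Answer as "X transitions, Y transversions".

Mismatches (1-based):
position 9: T→G (pyrimidine→purine, transversion)
position 10: C→G (pyrimidine→purine, transversion)
position 13: T→C (pyrimidine→pyrimidine, transition)
position 16: A→G (purine→purine, transition)
position 24: T→A (pyrimidine→purine, transversion)
position 26: T→G (pyrimidine→purine, transversion)

2 transitions, 4 transversions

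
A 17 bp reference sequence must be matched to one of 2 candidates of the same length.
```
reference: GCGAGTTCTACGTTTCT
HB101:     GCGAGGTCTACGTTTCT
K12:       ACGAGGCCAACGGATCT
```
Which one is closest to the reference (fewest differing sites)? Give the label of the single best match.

HB101

HB101 differs at 1 site; K12 differs at 6 sites. The closest is HB101.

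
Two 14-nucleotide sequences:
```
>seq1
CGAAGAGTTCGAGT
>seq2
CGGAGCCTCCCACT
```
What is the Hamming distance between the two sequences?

Mismatches (1-based): position 3: A→G; position 6: A→C; position 7: G→C; position 9: T→C; position 11: G→C; position 13: G→C.

6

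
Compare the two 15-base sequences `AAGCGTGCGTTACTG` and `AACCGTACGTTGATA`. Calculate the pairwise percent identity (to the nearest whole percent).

67%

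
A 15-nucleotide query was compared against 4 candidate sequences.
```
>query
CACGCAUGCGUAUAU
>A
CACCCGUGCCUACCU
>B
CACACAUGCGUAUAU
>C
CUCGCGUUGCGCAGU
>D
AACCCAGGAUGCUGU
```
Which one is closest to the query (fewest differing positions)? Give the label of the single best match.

Hamming distances to query — A: 5; B: 1; C: 9; D: 8.
Smallest is B with 1 mismatch.

B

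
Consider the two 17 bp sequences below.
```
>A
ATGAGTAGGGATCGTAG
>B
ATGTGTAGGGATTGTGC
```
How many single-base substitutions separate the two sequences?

4

Comparing position by position, 4 bases differ: 4 (A/T), 13 (C/T), 16 (A/G), 17 (G/C).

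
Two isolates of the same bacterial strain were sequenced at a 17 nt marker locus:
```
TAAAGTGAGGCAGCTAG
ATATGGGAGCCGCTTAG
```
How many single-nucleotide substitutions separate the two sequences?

Comparing position by position, 8 bases differ: 1 (T/A), 2 (A/T), 4 (A/T), 6 (T/G), 10 (G/C), 12 (A/G), 13 (G/C), 14 (C/T).

8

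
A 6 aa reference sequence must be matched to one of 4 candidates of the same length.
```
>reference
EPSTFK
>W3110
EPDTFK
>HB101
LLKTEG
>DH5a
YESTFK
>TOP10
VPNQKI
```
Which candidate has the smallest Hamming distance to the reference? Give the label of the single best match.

W3110 differs at 1 position; HB101 differs at 5 positions; DH5a differs at 2 positions; TOP10 differs at 5 positions. The closest is W3110.

W3110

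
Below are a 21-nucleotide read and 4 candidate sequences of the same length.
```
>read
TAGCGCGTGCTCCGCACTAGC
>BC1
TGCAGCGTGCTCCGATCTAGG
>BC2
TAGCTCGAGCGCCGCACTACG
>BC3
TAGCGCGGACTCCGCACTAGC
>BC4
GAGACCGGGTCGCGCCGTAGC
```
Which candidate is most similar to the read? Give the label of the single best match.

BC3

Hamming distances to read — BC1: 6; BC2: 5; BC3: 2; BC4: 9.
Smallest is BC3 with 2 mismatches.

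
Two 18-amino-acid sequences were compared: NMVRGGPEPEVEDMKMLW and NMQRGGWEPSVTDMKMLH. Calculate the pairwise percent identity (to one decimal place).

72.2%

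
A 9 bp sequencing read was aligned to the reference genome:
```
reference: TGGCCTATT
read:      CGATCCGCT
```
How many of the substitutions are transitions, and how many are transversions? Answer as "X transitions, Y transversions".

6 transitions, 0 transversions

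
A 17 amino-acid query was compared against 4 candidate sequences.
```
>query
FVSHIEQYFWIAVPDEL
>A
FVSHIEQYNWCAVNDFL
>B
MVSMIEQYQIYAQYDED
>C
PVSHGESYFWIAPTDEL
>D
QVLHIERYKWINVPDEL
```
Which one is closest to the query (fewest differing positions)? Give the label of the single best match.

A differs at 4 positions; B differs at 8 positions; C differs at 5 positions; D differs at 5 positions. The closest is A.

A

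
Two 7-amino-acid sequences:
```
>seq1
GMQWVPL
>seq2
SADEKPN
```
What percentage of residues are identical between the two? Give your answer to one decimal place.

14.3%

6 positions differ (1, 2, 3, 4, 5, 7), so 1 of 7 match: 1/7 = 14.29%.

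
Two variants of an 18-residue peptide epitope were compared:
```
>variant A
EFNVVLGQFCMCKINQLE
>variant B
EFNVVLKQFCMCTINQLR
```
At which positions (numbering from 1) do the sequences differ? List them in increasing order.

7, 13, 18

Differences at position 7 (G→K), position 13 (K→T), position 18 (E→R).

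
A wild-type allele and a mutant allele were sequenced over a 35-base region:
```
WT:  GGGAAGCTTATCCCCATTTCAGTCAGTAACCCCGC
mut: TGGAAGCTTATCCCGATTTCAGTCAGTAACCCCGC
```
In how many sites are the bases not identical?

2

Comparing position by position, 2 sites differ: 1 (G/T), 15 (C/G).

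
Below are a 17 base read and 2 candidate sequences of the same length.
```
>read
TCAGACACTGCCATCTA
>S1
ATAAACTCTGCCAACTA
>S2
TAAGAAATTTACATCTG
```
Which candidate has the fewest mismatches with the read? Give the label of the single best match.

Hamming distances to read — S1: 5; S2: 6.
Smallest is S1 with 5 mismatches.

S1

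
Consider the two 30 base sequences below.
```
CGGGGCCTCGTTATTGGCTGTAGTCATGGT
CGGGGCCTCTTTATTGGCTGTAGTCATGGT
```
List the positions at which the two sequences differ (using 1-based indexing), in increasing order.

Scanning 1-based: 10: G/T.

10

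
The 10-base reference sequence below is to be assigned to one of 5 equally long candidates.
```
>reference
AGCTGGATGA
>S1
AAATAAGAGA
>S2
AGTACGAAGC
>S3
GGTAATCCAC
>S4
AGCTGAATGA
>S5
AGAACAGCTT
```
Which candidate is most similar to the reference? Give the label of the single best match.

S4

Hamming distances to reference — S1: 6; S2: 5; S3: 9; S4: 1; S5: 8.
Smallest is S4 with 1 mismatch.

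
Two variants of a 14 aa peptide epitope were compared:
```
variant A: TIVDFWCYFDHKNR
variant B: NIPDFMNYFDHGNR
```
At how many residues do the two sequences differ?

5

Comparing position by position, 5 residues differ: 1 (T/N), 3 (V/P), 6 (W/M), 7 (C/N), 12 (K/G).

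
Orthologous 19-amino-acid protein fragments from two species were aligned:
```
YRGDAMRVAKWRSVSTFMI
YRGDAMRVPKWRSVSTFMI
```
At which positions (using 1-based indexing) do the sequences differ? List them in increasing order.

Scanning 1-based: 9: A/P.

9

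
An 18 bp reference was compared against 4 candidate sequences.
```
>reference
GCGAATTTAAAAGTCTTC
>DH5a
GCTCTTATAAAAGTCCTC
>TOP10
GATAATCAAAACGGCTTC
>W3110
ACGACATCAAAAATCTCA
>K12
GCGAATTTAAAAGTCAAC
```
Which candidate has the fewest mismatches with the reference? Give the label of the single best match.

K12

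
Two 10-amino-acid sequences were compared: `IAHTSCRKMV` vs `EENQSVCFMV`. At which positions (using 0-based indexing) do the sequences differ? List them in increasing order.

Differences at position 0 (I→E), position 1 (A→E), position 2 (H→N), position 3 (T→Q), position 5 (C→V), position 6 (R→C), position 7 (K→F).

0, 1, 2, 3, 5, 6, 7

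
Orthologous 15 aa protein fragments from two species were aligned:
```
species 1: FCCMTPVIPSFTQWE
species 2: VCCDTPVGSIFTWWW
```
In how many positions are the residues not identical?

7

Comparing position by position, 7 positions differ: 1 (F/V), 4 (M/D), 8 (I/G), 9 (P/S), 10 (S/I), 13 (Q/W), 15 (E/W).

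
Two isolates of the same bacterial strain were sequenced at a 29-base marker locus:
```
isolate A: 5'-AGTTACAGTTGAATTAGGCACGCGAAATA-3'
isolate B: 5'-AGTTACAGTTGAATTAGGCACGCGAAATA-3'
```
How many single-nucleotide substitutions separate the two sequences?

0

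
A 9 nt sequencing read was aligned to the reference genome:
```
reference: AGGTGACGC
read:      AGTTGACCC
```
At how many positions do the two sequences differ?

Mismatches (1-based): position 3: G→T; position 8: G→C.

2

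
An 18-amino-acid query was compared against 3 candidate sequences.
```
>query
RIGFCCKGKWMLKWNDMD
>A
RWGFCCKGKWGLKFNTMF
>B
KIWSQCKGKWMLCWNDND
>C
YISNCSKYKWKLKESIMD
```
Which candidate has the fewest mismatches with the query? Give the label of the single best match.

A differs at 5 residues; B differs at 6 residues; C differs at 9 residues. The closest is A.

A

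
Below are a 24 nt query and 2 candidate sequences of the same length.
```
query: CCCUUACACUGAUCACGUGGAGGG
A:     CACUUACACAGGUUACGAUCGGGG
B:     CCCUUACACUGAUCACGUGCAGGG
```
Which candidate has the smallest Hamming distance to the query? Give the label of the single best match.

B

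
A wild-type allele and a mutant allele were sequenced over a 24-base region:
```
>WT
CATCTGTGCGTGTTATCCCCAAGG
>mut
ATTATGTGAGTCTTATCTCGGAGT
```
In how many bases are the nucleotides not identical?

9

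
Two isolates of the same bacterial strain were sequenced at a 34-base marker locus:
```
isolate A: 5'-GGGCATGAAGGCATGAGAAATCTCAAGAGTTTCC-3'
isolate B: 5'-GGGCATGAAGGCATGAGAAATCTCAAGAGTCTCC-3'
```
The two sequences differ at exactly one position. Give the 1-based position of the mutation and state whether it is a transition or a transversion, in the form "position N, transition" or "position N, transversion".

The sequences differ only at position 31: T→C (pyrimidine→pyrimidine), a transition.

position 31, transition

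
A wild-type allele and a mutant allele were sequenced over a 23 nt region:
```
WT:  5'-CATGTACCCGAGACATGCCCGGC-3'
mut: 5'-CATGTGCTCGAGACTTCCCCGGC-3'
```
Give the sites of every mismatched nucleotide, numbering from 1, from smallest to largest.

6, 8, 15, 17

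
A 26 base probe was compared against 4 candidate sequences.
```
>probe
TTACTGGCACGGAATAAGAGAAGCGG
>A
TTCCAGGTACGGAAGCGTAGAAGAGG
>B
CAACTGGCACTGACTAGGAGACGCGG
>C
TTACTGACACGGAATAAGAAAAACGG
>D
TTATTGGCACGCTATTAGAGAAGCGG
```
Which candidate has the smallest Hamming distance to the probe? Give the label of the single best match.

C

A differs at 8 positions; B differs at 6 positions; C differs at 3 positions; D differs at 4 positions. The closest is C.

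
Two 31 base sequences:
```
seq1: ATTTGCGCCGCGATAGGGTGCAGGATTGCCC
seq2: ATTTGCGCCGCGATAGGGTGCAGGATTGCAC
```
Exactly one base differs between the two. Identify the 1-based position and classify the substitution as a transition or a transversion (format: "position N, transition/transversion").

The sequences differ only at position 30: C→A (pyrimidine→purine), a transversion.

position 30, transversion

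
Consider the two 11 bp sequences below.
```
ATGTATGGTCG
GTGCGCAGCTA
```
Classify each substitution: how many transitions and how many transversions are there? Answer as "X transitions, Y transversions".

Transitions (purine↔purine or pyrimidine↔pyrimidine): 1 A→G, 4 T→C, 5 A→G, 6 T→C, 7 G→A, 9 T→C, 10 C→T, 11 G→A.
Transversions (purine↔pyrimidine): none.

8 transitions, 0 transversions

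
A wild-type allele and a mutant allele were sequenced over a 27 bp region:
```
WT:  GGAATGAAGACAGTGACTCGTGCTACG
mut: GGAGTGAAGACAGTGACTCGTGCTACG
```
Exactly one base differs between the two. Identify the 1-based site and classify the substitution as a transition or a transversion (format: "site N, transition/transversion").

The sequences differ only at site 4: A→G (purine→purine), a transition.

site 4, transition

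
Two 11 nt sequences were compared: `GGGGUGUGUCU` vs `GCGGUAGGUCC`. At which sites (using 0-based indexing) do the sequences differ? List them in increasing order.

Differences at site 1 (G→C), site 5 (G→A), site 6 (U→G), site 10 (U→C).

1, 5, 6, 10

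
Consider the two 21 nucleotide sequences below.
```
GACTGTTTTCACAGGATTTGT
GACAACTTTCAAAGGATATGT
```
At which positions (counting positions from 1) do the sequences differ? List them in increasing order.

4, 5, 6, 12, 18

Differences at position 4 (T→A), position 5 (G→A), position 6 (T→C), position 12 (C→A), position 18 (T→A).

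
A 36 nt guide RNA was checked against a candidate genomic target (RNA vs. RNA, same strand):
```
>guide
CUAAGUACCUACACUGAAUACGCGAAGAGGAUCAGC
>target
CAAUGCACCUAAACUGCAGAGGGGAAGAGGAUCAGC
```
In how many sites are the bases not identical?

Comparing position by position, 8 sites differ: 2 (U/A), 4 (A/U), 6 (U/C), 12 (C/A), 17 (A/C), 19 (U/G), 21 (C/G), 23 (C/G).

8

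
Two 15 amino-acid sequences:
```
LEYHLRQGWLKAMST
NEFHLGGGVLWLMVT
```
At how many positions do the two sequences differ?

The sequences differ at positions 1, 3, 6, 7, 9, 11, 12, 14 (1-based) — 8 in total.

8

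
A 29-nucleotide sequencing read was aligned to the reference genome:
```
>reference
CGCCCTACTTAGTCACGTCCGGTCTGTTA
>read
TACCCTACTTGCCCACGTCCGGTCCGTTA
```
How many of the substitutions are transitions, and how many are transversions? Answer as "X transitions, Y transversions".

Mismatches (1-based):
base 1: C→T (pyrimidine→pyrimidine, transition)
base 2: G→A (purine→purine, transition)
base 11: A→G (purine→purine, transition)
base 12: G→C (purine→pyrimidine, transversion)
base 13: T→C (pyrimidine→pyrimidine, transition)
base 25: T→C (pyrimidine→pyrimidine, transition)

5 transitions, 1 transversion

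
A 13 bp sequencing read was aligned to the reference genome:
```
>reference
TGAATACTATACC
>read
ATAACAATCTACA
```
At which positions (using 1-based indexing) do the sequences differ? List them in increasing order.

1, 2, 5, 7, 9, 13

Differences at position 1 (T→A), position 2 (G→T), position 5 (T→C), position 7 (C→A), position 9 (A→C), position 13 (C→A).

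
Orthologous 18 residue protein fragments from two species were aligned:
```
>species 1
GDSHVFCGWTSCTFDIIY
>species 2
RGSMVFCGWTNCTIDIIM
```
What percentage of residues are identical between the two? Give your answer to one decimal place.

6 positions differ (1, 2, 4, 11, 14, 18), so 12 of 18 match: 12/18 = 66.67%.

66.7%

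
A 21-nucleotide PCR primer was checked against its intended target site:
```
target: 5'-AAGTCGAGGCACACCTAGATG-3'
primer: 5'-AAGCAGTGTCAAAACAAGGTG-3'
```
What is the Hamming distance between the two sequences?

Comparing position by position, 8 positions differ: 4 (T/C), 5 (C/A), 7 (A/T), 9 (G/T), 12 (C/A), 14 (C/A), 16 (T/A), 19 (A/G).

8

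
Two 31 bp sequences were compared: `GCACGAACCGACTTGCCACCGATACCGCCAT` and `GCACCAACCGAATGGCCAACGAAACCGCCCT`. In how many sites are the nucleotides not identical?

Mismatches (1-based): site 5: G→C; site 12: C→A; site 14: T→G; site 19: C→A; site 23: T→A; site 30: A→C.

6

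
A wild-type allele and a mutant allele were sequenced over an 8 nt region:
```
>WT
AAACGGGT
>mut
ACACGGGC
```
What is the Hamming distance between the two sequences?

2

The sequences differ at sites 2, 8 (1-based) — 2 in total.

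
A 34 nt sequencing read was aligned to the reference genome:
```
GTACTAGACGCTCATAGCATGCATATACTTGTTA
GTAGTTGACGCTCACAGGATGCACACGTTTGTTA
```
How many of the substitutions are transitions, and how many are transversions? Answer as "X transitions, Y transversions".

5 transitions, 3 transversions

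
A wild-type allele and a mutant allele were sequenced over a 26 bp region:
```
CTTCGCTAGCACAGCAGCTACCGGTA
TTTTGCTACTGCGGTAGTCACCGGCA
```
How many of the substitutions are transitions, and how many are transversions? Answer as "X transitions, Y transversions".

Mismatches (1-based):
site 1: C→T (pyrimidine→pyrimidine, transition)
site 4: C→T (pyrimidine→pyrimidine, transition)
site 9: G→C (purine→pyrimidine, transversion)
site 10: C→T (pyrimidine→pyrimidine, transition)
site 11: A→G (purine→purine, transition)
site 13: A→G (purine→purine, transition)
site 15: C→T (pyrimidine→pyrimidine, transition)
site 18: C→T (pyrimidine→pyrimidine, transition)
site 19: T→C (pyrimidine→pyrimidine, transition)
site 25: T→C (pyrimidine→pyrimidine, transition)

9 transitions, 1 transversion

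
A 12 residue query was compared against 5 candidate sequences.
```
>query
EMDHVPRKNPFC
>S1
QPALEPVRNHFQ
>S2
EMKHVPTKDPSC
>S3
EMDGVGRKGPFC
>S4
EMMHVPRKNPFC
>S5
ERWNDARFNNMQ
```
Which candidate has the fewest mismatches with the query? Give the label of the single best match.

S4

Hamming distances to query — S1: 9; S2: 4; S3: 3; S4: 1; S5: 9.
Smallest is S4 with 1 mismatch.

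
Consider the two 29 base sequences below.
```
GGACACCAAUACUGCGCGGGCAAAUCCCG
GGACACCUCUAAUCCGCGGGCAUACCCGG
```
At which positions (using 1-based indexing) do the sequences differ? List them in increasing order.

8, 9, 12, 14, 23, 25, 28

Scanning 1-based: 8: A/U; 9: A/C; 12: C/A; 14: G/C; 23: A/U; 25: U/C; 28: C/G.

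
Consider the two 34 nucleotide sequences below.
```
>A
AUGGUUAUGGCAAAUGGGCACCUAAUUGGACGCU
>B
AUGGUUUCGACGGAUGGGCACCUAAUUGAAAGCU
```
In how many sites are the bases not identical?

The sequences differ at sites 7, 8, 10, 12, 13, 29, 31 (1-based) — 7 in total.

7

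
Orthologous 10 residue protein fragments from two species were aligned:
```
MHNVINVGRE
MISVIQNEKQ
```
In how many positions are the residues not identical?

The sequences differ at positions 2, 3, 6, 7, 8, 9, 10 (1-based) — 7 in total.

7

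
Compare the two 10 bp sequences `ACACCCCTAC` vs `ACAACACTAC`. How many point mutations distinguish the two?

2

Comparing position by position, 2 bases differ: 4 (C/A), 6 (C/A).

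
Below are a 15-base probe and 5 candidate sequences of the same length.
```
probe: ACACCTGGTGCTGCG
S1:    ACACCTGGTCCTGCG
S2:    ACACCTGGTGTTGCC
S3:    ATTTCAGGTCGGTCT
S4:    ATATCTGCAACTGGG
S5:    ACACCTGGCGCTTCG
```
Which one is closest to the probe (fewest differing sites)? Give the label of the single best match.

Hamming distances to probe — S1: 1; S2: 2; S3: 9; S4: 6; S5: 2.
Smallest is S1 with 1 mismatch.

S1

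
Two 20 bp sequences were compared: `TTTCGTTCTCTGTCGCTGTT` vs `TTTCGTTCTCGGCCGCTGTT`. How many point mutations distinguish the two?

2

Mismatches (1-based): base 11: T→G; base 13: T→C.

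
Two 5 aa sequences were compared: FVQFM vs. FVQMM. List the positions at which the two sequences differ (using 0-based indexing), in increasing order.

Scanning 0-based: 3: F/M.

3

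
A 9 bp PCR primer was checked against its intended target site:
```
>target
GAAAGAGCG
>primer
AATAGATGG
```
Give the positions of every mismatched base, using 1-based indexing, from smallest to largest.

Scanning 1-based: 1: G/A; 3: A/T; 7: G/T; 8: C/G.

1, 3, 7, 8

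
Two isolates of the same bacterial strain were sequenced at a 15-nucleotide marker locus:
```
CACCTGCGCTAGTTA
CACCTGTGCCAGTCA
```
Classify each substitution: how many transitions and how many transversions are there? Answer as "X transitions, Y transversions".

3 transitions, 0 transversions

Mismatches (1-based):
site 7: C→T (pyrimidine→pyrimidine, transition)
site 10: T→C (pyrimidine→pyrimidine, transition)
site 14: T→C (pyrimidine→pyrimidine, transition)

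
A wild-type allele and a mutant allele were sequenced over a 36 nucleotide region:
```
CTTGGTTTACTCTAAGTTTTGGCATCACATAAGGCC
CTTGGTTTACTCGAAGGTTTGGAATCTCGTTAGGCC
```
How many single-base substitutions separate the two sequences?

Mismatches (1-based): position 13: T→G; position 17: T→G; position 23: C→A; position 27: A→T; position 29: A→G; position 31: A→T.

6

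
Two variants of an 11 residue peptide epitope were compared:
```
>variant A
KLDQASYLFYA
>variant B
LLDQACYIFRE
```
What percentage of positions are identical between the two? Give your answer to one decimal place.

5 positions differ (1, 6, 8, 10, 11), so 6 of 11 match: 6/11 = 54.55%.

54.5%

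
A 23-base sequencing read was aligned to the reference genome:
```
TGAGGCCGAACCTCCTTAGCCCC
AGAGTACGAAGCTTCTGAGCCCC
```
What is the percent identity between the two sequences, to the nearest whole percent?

Mismatches at positions 1, 5, 6, 11, 14, 17 (1-based): 6 of 23.
Identical positions: 17/23 = 73.91% → 74%.

74%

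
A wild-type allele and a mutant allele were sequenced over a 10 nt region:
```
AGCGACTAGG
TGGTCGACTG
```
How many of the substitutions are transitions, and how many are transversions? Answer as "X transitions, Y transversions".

0 transitions, 8 transversions

Mismatches (1-based):
position 1: A→T (purine→pyrimidine, transversion)
position 3: C→G (pyrimidine→purine, transversion)
position 4: G→T (purine→pyrimidine, transversion)
position 5: A→C (purine→pyrimidine, transversion)
position 6: C→G (pyrimidine→purine, transversion)
position 7: T→A (pyrimidine→purine, transversion)
position 8: A→C (purine→pyrimidine, transversion)
position 9: G→T (purine→pyrimidine, transversion)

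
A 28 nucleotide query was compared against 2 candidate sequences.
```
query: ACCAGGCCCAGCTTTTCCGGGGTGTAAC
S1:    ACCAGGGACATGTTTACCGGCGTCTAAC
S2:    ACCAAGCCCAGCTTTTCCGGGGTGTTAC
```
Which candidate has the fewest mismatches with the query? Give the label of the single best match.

S1 differs at 7 positions; S2 differs at 2 positions. The closest is S2.

S2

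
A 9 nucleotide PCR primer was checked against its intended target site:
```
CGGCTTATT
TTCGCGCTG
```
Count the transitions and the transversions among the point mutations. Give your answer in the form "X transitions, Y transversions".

2 transitions, 6 transversions

Transitions (purine↔purine or pyrimidine↔pyrimidine): 1 C→T, 5 T→C.
Transversions (purine↔pyrimidine): 2 G→T, 3 G→C, 4 C→G, 6 T→G, 7 A→C, 9 T→G.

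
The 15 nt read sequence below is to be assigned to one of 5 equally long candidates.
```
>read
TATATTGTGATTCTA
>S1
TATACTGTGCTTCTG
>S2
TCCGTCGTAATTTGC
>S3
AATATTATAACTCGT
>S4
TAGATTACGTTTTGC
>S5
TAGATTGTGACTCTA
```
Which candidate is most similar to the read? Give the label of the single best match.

S5

Hamming distances to read — S1: 3; S2: 8; S3: 6; S4: 7; S5: 2.
Smallest is S5 with 2 mismatches.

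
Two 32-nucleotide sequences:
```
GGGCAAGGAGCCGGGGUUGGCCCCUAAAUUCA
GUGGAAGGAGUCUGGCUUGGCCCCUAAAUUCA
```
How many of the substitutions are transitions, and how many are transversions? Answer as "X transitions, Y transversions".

1 transition, 4 transversions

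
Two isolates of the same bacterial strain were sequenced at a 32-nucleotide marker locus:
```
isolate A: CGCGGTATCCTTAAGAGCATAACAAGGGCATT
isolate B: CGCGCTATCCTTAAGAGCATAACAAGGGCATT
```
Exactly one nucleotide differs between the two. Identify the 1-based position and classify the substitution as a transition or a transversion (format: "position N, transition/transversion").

position 5, transversion

The sequences differ only at position 5: G→C (purine→pyrimidine), a transversion.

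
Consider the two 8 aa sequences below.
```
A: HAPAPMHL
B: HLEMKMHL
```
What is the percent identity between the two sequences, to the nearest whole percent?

Mismatches at positions 2, 3, 4, 5 (1-based): 4 of 8.
Identical positions: 4/8 = 50% → 50%.

50%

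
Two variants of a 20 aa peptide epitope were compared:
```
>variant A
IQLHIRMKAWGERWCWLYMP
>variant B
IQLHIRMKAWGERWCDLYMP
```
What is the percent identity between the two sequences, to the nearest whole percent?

1 position differs (16), so 19 of 20 match: 19/20 = 95%.

95%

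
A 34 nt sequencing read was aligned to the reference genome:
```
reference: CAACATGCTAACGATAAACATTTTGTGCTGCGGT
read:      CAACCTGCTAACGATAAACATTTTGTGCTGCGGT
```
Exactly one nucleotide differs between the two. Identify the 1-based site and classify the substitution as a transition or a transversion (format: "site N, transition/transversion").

Site 5 changes A→C. A is a purine and C is a pyrimidine, so this is a transversion.

site 5, transversion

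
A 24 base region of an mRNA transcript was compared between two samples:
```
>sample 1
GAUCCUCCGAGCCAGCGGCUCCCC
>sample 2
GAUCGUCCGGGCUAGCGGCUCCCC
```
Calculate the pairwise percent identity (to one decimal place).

87.5%

Mismatches at positions 5, 10, 13 (1-based): 3 of 24.
Identical positions: 21/24 = 87.5% → 87.5%.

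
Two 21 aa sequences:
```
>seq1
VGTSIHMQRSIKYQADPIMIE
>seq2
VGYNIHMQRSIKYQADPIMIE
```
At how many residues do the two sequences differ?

Comparing position by position, 2 residues differ: 3 (T/Y), 4 (S/N).

2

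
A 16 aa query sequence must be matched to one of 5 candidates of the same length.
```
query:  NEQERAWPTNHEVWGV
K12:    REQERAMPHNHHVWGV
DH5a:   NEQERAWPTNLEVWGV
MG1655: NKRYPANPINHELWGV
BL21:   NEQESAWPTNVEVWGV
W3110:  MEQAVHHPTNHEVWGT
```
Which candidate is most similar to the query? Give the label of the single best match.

DH5a

K12 differs at 4 positions; DH5a differs at 1 position; MG1655 differs at 7 positions; BL21 differs at 2 positions; W3110 differs at 6 positions. The closest is DH5a.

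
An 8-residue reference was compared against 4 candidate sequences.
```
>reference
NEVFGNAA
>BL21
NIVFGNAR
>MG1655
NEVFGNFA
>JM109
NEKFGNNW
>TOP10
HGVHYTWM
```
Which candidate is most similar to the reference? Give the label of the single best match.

BL21 differs at 2 residues; MG1655 differs at 1 residue; JM109 differs at 3 residues; TOP10 differs at 7 residues. The closest is MG1655.

MG1655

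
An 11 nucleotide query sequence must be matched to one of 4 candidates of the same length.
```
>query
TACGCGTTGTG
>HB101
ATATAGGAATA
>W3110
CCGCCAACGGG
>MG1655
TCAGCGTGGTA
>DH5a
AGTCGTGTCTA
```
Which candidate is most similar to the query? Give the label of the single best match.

Hamming distances to query — HB101: 9; W3110: 8; MG1655: 4; DH5a: 9.
Smallest is MG1655 with 4 mismatches.

MG1655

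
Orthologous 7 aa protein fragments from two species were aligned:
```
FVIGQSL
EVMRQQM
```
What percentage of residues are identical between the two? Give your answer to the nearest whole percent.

5 positions differ (1, 3, 4, 6, 7), so 2 of 7 match: 2/7 = 28.57%.

29%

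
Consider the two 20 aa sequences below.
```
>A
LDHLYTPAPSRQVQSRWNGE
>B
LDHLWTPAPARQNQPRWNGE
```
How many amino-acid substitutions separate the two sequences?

Mismatches (1-based): position 5: Y→W; position 10: S→A; position 13: V→N; position 15: S→P.

4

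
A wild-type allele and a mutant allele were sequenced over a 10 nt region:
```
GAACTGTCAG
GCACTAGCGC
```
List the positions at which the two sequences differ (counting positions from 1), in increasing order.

2, 6, 7, 9, 10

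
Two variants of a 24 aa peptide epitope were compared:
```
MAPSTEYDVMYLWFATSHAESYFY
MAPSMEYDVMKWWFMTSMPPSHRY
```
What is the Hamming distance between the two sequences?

Comparing position by position, 9 residues differ: 5 (T/M), 11 (Y/K), 12 (L/W), 15 (A/M), 18 (H/M), 19 (A/P), 20 (E/P), 22 (Y/H), 23 (F/R).

9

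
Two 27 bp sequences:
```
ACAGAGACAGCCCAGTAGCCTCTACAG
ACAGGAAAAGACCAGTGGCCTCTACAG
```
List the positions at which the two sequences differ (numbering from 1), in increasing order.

Differences at position 5 (A→G), position 6 (G→A), position 8 (C→A), position 11 (C→A), position 17 (A→G).

5, 6, 8, 11, 17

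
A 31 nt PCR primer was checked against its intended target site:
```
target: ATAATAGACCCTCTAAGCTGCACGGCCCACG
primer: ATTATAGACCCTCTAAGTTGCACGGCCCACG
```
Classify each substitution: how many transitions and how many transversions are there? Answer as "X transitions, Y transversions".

Mismatches (1-based):
site 3: A→T (purine→pyrimidine, transversion)
site 18: C→T (pyrimidine→pyrimidine, transition)

1 transition, 1 transversion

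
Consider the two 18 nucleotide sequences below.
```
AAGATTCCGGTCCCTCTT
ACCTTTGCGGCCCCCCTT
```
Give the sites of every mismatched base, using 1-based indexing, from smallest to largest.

2, 3, 4, 7, 11, 15

Scanning 1-based: 2: A/C; 3: G/C; 4: A/T; 7: C/G; 11: T/C; 15: T/C.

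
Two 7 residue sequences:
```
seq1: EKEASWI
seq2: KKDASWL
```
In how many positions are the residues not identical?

The sequences differ at positions 1, 3, 7 (1-based) — 3 in total.

3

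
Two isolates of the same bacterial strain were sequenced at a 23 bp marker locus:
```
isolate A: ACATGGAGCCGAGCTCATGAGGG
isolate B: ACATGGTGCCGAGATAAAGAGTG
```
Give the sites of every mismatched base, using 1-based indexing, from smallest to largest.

Scanning 1-based: 7: A/T; 14: C/A; 16: C/A; 18: T/A; 22: G/T.

7, 14, 16, 18, 22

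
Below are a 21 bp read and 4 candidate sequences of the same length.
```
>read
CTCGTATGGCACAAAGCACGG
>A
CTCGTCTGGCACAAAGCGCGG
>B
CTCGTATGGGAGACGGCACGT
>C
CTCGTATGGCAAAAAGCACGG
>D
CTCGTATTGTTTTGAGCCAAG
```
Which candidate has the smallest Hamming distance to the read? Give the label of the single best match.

A differs at 2 bases; B differs at 5 bases; C differs at 1 base; D differs at 9 bases. The closest is C.

C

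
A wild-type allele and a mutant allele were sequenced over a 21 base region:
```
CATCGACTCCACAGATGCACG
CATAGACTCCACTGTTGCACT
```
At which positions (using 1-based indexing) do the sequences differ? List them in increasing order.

Differences at position 4 (C→A), position 13 (A→T), position 15 (A→T), position 21 (G→T).

4, 13, 15, 21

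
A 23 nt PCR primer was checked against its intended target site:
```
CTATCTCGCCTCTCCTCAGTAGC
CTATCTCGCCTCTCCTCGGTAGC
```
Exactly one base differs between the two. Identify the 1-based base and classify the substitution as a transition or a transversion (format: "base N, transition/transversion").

base 18, transition

Base 18 changes A→G. A is a purine and G is a purine, so this is a transition.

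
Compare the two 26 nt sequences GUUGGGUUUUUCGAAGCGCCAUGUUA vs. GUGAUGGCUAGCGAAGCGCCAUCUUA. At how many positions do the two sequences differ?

8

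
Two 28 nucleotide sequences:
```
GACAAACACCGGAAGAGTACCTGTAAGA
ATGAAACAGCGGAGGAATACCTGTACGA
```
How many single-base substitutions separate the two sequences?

Mismatches (1-based): position 1: G→A; position 2: A→T; position 3: C→G; position 9: C→G; position 14: A→G; position 17: G→A; position 26: A→C.

7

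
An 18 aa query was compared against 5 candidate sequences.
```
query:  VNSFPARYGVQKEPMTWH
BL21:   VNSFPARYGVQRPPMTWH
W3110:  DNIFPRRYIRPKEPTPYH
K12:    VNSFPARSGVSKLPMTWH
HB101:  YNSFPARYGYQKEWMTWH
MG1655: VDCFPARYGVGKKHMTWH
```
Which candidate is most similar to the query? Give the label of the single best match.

BL21

Hamming distances to query — BL21: 2; W3110: 9; K12: 3; HB101: 3; MG1655: 5.
Smallest is BL21 with 2 mismatches.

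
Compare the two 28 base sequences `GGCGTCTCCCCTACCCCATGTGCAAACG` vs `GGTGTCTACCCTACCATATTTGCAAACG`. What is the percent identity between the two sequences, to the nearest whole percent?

82%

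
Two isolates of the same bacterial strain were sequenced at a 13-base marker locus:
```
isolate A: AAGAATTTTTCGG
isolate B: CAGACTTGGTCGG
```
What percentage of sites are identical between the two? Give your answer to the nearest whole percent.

4 positions differ (1, 5, 8, 9), so 9 of 13 match: 9/13 = 69.23%.

69%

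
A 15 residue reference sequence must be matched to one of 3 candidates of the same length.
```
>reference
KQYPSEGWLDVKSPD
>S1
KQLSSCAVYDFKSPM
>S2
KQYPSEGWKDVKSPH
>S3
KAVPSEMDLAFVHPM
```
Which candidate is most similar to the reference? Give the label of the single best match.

S2

Hamming distances to reference — S1: 8; S2: 2; S3: 9.
Smallest is S2 with 2 mismatches.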